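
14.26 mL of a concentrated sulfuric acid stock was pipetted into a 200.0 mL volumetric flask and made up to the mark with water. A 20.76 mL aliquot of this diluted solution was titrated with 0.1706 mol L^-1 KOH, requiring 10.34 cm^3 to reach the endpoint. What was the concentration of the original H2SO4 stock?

n(KOH) = 0.1706 x 0.01034 = 0.001764 mol.
n(H2SO4) in the aliquot = 0.001764 x 1/2 = 0.0008820 mol.
[diluted H2SO4] = 0.0008820 / 0.02076 = 0.04249 M.
Dilution factor = 200.0/14.26 = 14.03, so [stock] = 0.04249 x 14.03 = 0.596 M.

0.596 M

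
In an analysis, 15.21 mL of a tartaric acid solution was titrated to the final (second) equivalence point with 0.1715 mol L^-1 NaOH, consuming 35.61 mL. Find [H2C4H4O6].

0.201 M

n(NaOH) = 0.1715 x 0.03561 = 0.006107 mol.
At the final (second) equivalence point, 2 mol OH^- react per mol H2C4H4O6, so n(H2C4H4O6) = 0.006107 / 2 = 0.003054 mol.
[H2C4H4O6] = 0.003054 / 0.01521 L = 0.201 M.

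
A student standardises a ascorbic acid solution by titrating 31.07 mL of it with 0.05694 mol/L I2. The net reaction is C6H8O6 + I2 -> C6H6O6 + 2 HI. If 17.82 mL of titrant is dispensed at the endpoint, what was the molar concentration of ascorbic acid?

0.0327 M

n(I2) = 0.05694 x 0.01782 = 0.001015 mol.
From the balanced equation, 1 mol I2 reacts with 1 mol ascorbic acid, so n(ascorbic acid) = 0.001015 x 1/1 = 0.001015 mol.
[ascorbic acid] = 0.001015 / 0.03107 L = 0.0327 M.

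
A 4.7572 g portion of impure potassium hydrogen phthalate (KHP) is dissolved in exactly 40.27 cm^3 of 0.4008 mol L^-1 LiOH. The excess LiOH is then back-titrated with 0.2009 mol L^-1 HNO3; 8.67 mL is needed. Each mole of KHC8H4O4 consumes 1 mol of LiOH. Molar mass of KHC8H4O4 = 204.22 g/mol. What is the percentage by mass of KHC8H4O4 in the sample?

61.8%

Total n(LiOH) added = 0.4008 x 0.04027 = 0.01614 mol.
n(HNO3) used = 0.2009 x 0.008670 = 0.001742 mol, which equals the excess n(LiOH).
So n(LiOH) consumed by the sample = 0.01614 - 0.001742 = 0.01440 mol.
n(KHC8H4O4) = 0.01440 / 1 = 0.01440 mol.
mass KHC8H4O4 = 0.01440 x 204.22 = 2.940 g, so %KHC8H4O4 = 2.940/4.7572 x 100 = 61.8%.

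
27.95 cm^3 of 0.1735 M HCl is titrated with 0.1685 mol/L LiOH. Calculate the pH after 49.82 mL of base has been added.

12.66

n(acid) = 0.1735 x 0.02795 = 0.004849 mol; n(LiOH) added = 0.1685 x 0.04982 = 0.008395 mol.
Base is in excess by 0.008395 - 0.004849 = 0.003545 mol in a total volume of 0.07777 L.
[OH^-] = 0.003545/0.07777 = 0.04559 M, so pOH = 1.34 and pH = 14.00 - 1.34 = 12.66.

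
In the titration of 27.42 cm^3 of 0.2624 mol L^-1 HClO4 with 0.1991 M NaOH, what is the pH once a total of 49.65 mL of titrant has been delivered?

n(acid) = 0.2624 x 0.02742 = 0.007195 mol; n(NaOH) added = 0.1991 x 0.04965 = 0.009885 mol.
Base is in excess by 0.009885 - 0.007195 = 0.002690 mol in a total volume of 0.07707 L.
[OH^-] = 0.002690/0.07707 = 0.03491 M, so pOH = 1.46 and pH = 14.00 - 1.46 = 12.54.

12.54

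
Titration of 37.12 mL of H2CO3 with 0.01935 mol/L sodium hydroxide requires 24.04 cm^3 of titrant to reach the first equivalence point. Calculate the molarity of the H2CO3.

n(NaOH) = 0.01935 x 0.02404 = 0.0004652 mol.
At the first equivalence point, 1 mol OH^- react per mol H2CO3, so n(H2CO3) = 0.0004652 / 1 = 0.0004652 mol.
[H2CO3] = 0.0004652 / 0.03712 L = 0.0125 M.

0.0125 M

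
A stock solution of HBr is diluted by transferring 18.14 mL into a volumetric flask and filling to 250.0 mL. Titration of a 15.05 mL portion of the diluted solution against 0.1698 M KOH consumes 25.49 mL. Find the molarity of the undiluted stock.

3.96 M

n(KOH) = 0.1698 x 0.02549 = 0.004328 mol.
n(HBr) in the aliquot = 0.004328 mol.
[diluted HBr] = 0.004328 / 0.01505 = 0.2876 M.
Dilution factor = 250.0/18.14 = 13.78, so [stock] = 0.2876 x 13.78 = 3.96 M.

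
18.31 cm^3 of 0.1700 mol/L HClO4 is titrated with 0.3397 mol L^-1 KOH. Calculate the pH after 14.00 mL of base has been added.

n(acid) = 0.1700 x 0.01831 = 0.003113 mol; n(KOH) added = 0.3397 x 0.01400 = 0.004756 mol.
Base is in excess by 0.004756 - 0.003113 = 0.001643 mol in a total volume of 0.03231 L.
[OH^-] = 0.001643/0.03231 = 0.05085 M, so pOH = 1.29 and pH = 14.00 - 1.29 = 12.71.

12.71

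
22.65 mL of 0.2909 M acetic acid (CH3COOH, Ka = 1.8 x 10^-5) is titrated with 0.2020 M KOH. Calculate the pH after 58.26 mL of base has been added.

n(acid) = 0.2909 x 0.02265 = 0.006589 mol; n(KOH) added = 0.2020 x 0.05826 = 0.01177 mol.
Base is in excess by 0.01177 - 0.006589 = 0.005180 mol in a total volume of 0.08091 L.
[OH^-] = 0.005180/0.08091 = 0.06402 M, so pOH = 1.19 and pH = 14.00 - 1.19 = 12.81.

12.81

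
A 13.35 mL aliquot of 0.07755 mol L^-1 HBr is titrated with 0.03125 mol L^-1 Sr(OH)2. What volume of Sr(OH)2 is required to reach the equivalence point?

n(HBr) = 0.07755 mol/L x 0.01335 L = 0.001035 mol.
The neutralisation is 2 HBr : 1 Sr(OH)2, so n(Sr(OH)2) = 0.001035 x 1/2 = 0.0005176 mol.
V(Sr(OH)2) = 0.0005176 / 0.03125 = 0.01656 L = 16.6 mL.

16.6 mL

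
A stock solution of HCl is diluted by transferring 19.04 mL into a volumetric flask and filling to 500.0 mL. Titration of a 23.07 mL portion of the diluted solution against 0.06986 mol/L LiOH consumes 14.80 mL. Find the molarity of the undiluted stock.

1.18 M

n(LiOH) = 0.06986 x 0.01480 = 0.001034 mol.
n(HCl) in the aliquot = 0.001034 mol.
[diluted HCl] = 0.001034 / 0.02307 = 0.04482 M.
Dilution factor = 500.0/19.04 = 26.26, so [stock] = 0.04482 x 26.26 = 1.18 M.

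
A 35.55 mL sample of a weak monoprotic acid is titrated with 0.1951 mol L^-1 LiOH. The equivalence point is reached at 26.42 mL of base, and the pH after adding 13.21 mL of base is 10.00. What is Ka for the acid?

1.0 x 10^-10

13.21 mL is half of the equivalence volume, so this is the half-equivalence point where [HA] = [A^-].
At half-equivalence pH = pKa, so pKa = 10.00.
Ka = 10^(-10.00) = 1.0 x 10^-10.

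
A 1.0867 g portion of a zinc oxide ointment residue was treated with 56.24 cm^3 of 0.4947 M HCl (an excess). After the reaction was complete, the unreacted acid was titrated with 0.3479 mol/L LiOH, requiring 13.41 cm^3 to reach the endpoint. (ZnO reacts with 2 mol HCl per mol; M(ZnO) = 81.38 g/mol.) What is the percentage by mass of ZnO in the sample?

86.7%

Total n(HCl) added = 0.4947 x 0.05624 = 0.02782 mol.
n(LiOH) used = 0.3479 x 0.01341 = 0.004665 mol, which equals the excess n(HCl).
So n(HCl) consumed by the sample = 0.02782 - 0.004665 = 0.02316 mol.
n(ZnO) = 0.02316 / 2 = 0.01158 mol.
mass ZnO = 0.01158 x 81.38 = 0.9422 g, so %ZnO = 0.9422/1.0867 x 100 = 86.7%.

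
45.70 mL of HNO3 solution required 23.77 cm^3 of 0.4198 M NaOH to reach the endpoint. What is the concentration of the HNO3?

0.218 M

n(NaOH) delivered = 0.4198 x 0.02377 = 0.009979 mol.
For a 1:1 reaction, n(HNO3) = 0.009979 mol.
[HNO3] = 0.009979 mol / 0.04570 L = 0.218 M.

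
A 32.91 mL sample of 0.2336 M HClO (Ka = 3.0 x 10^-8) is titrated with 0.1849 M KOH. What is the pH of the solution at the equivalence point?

n(HClO) = 0.2336 x 0.03291 = 0.007688 mol; V(KOH) at equivalence = 0.007688/0.1849 = 0.04158 L.
At equivalence all the acid is converted to ClO-; total volume = 0.03291 + 0.04158 = 0.07449 L, so [ClO-] = 0.007688/0.07449 = 0.1032 M.
Kb = Kw/Ka = 1.0e-14 / 3.0 x 10^-8 = 3.33e-7.
[OH^-] = sqrt(Kb x [ClO-]) = sqrt(3.33e-7 x 0.1032) = 0.000185 M.
pOH = 3.73, so pH = 14.00 - 3.73 = 10.27.

10.27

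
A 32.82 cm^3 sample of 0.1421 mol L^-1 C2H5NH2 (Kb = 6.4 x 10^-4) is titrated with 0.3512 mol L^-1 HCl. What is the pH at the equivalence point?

n(C2H5NH2) = 0.1421 x 0.03282 = 0.004664 mol; V(HCl) at equivalence = 0.004664/0.3512 = 0.01328 L.
At equivalence the base is fully converted to C2H5NH3+; total volume = 0.04610 L, so [C2H5NH3+] = 0.004664/0.04610 = 0.1012 M.
Ka(C2H5NH3+) = Kw/Kb = 1.0e-14 / 6.4 x 10^-4 = 1.56e-11.
[H^+] = sqrt(Ka x [C2H5NH3+]) = sqrt(1.56e-11 x 0.1012) = 1.26e-6 M.
pH = -log(1.26e-6) = 5.90.

5.90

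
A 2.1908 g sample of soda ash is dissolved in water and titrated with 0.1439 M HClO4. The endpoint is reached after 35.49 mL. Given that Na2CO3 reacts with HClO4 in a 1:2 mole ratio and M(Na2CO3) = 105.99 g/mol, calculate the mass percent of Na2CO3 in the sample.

n(HClO4) = 0.1439 x 0.03549 = 0.005107 mol.
n(Na2CO3) = 0.005107 / 2 = 0.002554 mol.
mass of Na2CO3 = 0.002554 x 105.99 = 0.2706 g.
% purity = 0.2706 / 2.1908 x 100 = 12.4%.

12.4%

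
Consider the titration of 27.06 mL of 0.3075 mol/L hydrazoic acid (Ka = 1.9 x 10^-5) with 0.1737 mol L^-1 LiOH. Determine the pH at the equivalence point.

n(HN3) = 0.3075 x 0.02706 = 0.008321 mol; V(LiOH) at equivalence = 0.008321/0.1737 = 0.04790 L.
At equivalence all the acid is converted to N3-; total volume = 0.02706 + 0.04790 = 0.07496 L, so [N3-] = 0.008321/0.07496 = 0.1110 M.
Kb = Kw/Ka = 1.0e-14 / 1.9 x 10^-5 = 5.26e-10.
[OH^-] = sqrt(Kb x [N3-]) = sqrt(5.26e-10 x 0.1110) = 7.64e-6 M.
pOH = 5.12, so pH = 14.00 - 5.12 = 8.88.

8.88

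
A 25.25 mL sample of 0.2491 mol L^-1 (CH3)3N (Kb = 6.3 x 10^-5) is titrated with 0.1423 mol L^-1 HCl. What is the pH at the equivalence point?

n((CH3)3N) = 0.2491 x 0.02525 = 0.006290 mol; V(HCl) at equivalence = 0.006290/0.1423 = 0.04420 L.
At equivalence the base is fully converted to (CH3)3NH+; total volume = 0.06945 L, so [(CH3)3NH+] = 0.006290/0.06945 = 0.09056 M.
Ka((CH3)3NH+) = Kw/Kb = 1.0e-14 / 6.3 x 10^-5 = 1.59e-10.
[H^+] = sqrt(Ka x [(CH3)3NH+]) = sqrt(1.59e-10 x 0.09056) = 3.79e-6 M.
pH = -log(3.79e-6) = 5.42.

5.42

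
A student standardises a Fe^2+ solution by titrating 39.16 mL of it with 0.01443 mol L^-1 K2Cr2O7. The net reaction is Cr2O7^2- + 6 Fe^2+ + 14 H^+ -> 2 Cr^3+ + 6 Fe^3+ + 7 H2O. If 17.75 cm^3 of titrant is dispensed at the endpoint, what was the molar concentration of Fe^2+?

n(K2Cr2O7) = 0.01443 x 0.01775 = 0.0002561 mol.
From the balanced equation, 1 mol K2Cr2O7 reacts with 6 mol Fe^2+, so n(Fe^2+) = 0.0002561 x 6/1 = 0.001537 mol.
[Fe^2+] = 0.001537 / 0.03916 L = 0.0392 M.

0.0392 M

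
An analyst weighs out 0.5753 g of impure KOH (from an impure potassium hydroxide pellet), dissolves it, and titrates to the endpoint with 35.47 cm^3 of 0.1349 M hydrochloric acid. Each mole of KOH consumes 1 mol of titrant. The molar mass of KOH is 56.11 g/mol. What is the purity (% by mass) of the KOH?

n(HCl) = 0.1349 x 0.03547 = 0.004785 mol.
n(KOH) = 0.004785 / 1 = 0.004785 mol.
mass of KOH = 0.004785 x 56.11 = 0.2685 g.
% purity = 0.2685 / 0.5753 x 100 = 46.7%.

46.7%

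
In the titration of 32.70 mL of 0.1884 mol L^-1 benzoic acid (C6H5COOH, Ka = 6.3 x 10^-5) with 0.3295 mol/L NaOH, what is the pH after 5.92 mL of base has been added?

Initial n(C6H5COOH) = 0.1884 x 0.03270 = 0.006161 mol.
n(NaOH) added = 0.3295 x 0.005920 = 0.001951 mol, converting that many moles of C6H5COOH to C6H5COO-.
Remaining n(C6H5COOH) = 0.004210 mol; n(C6H5COO-) = 0.001951 mol.
By Henderson-Hasselbalch, pH = pKa + log([A^-]/[HA]) = 4.20 + log(0.001951/0.004210) = 4.20 + (-0.33) = 3.87.

3.87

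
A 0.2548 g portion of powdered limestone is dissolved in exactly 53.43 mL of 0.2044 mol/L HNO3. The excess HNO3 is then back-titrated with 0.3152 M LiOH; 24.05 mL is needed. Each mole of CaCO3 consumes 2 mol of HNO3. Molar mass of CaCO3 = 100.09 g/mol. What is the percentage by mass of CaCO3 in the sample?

Total n(HNO3) added = 0.2044 x 0.05343 = 0.01092 mol.
n(LiOH) used = 0.3152 x 0.02405 = 0.007581 mol, which equals the excess n(HNO3).
So n(HNO3) consumed by the sample = 0.01092 - 0.007581 = 0.003341 mol.
n(CaCO3) = 0.003341 / 2 = 0.001670 mol.
mass CaCO3 = 0.001670 x 100.09 = 0.1672 g, so %CaCO3 = 0.1672/0.2548 x 100 = 65.6%.

65.6%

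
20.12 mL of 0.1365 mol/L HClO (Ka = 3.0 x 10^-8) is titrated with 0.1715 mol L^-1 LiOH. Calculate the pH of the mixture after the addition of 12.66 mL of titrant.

8.10

Initial n(HClO) = 0.1365 x 0.02012 = 0.002746 mol.
n(LiOH) added = 0.1715 x 0.01266 = 0.002171 mol, converting that many moles of HClO to ClO-.
Remaining n(HClO) = 0.0005752 mol; n(ClO-) = 0.002171 mol.
By Henderson-Hasselbalch, pH = pKa + log([A^-]/[HA]) = 7.52 + log(0.002171/0.0005752) = 7.52 + (+0.58) = 8.10.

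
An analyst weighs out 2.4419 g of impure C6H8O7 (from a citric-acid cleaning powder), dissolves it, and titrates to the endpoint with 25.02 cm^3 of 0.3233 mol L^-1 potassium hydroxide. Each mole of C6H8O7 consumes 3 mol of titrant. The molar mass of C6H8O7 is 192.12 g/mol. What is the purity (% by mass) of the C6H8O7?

21.2%

n(KOH) = 0.3233 x 0.02502 = 0.008089 mol.
n(C6H8O7) = 0.008089 / 3 = 0.002696 mol.
mass of C6H8O7 = 0.002696 x 192.12 = 0.5180 g.
% purity = 0.5180 / 2.4419 x 100 = 21.2%.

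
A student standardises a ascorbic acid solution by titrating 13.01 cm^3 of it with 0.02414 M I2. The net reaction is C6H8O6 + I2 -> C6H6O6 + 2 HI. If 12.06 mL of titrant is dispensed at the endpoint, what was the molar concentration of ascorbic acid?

n(I2) = 0.02414 x 0.01206 = 0.0002911 mol.
From the balanced equation, 1 mol I2 reacts with 1 mol ascorbic acid, so n(ascorbic acid) = 0.0002911 x 1/1 = 0.0002911 mol.
[ascorbic acid] = 0.0002911 / 0.01301 L = 0.0224 M.

0.0224 M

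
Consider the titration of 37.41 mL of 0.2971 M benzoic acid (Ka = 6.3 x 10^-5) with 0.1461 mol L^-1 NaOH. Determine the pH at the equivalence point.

n(C6H5COOH) = 0.2971 x 0.03741 = 0.01111 mol; V(NaOH) at equivalence = 0.01111/0.1461 = 0.07607 L.
At equivalence all the acid is converted to C6H5COO-; total volume = 0.03741 + 0.07607 = 0.1135 L, so [C6H5COO-] = 0.01111/0.1135 = 0.09794 M.
Kb = Kw/Ka = 1.0e-14 / 6.3 x 10^-5 = 1.59e-10.
[OH^-] = sqrt(Kb x [C6H5COO-]) = sqrt(1.59e-10 x 0.09794) = 3.94e-6 M.
pOH = 5.40, so pH = 14.00 - 5.40 = 8.60.

8.60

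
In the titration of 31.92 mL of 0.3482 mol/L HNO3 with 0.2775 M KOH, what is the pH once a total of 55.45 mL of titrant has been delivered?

12.69

n(acid) = 0.3482 x 0.03192 = 0.01111 mol; n(KOH) added = 0.2775 x 0.05545 = 0.01539 mol.
Base is in excess by 0.01539 - 0.01111 = 0.004273 mol in a total volume of 0.08737 L.
[OH^-] = 0.004273/0.08737 = 0.04891 M, so pOH = 1.31 and pH = 14.00 - 1.31 = 12.69.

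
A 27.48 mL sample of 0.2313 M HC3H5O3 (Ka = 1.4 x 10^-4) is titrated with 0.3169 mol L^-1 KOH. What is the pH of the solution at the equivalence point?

8.49

n(HC3H5O3) = 0.2313 x 0.02748 = 0.006356 mol; V(KOH) at equivalence = 0.006356/0.3169 = 0.02006 L.
At equivalence all the acid is converted to C3H5O3-; total volume = 0.02748 + 0.02006 = 0.04754 L, so [C3H5O3-] = 0.006356/0.04754 = 0.1337 M.
Kb = Kw/Ka = 1.0e-14 / 1.4 x 10^-4 = 7.14e-11.
[OH^-] = sqrt(Kb x [C3H5O3-]) = sqrt(7.14e-11 x 0.1337) = 3.09e-6 M.
pOH = 5.51, so pH = 14.00 - 5.51 = 8.49.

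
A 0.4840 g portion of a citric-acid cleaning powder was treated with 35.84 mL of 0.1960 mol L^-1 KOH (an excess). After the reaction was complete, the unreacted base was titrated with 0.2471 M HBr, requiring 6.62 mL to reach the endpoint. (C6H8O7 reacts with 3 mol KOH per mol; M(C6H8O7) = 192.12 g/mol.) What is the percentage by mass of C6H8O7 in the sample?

71.3%

Total n(KOH) added = 0.1960 x 0.03584 = 0.007025 mol.
n(HBr) used = 0.2471 x 0.006620 = 0.001636 mol, which equals the excess n(KOH).
So n(KOH) consumed by the sample = 0.007025 - 0.001636 = 0.005389 mol.
n(C6H8O7) = 0.005389 / 3 = 0.001796 mol.
mass C6H8O7 = 0.001796 x 192.12 = 0.3451 g, so %C6H8O7 = 0.3451/0.4840 x 100 = 71.3%.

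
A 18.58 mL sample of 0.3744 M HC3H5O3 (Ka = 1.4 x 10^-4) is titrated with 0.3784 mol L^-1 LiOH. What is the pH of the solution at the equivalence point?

n(HC3H5O3) = 0.3744 x 0.01858 = 0.006956 mol; V(LiOH) at equivalence = 0.006956/0.3784 = 0.01838 L.
At equivalence all the acid is converted to C3H5O3-; total volume = 0.01858 + 0.01838 = 0.03696 L, so [C3H5O3-] = 0.006956/0.03696 = 0.1882 M.
Kb = Kw/Ka = 1.0e-14 / 1.4 x 10^-4 = 7.14e-11.
[OH^-] = sqrt(Kb x [C3H5O3-]) = sqrt(7.14e-11 x 0.1882) = 3.67e-6 M.
pOH = 5.44, so pH = 14.00 - 5.44 = 8.56.

8.56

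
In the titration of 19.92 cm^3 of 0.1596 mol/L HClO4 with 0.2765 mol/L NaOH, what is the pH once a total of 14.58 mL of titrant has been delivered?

12.39

n(acid) = 0.1596 x 0.01992 = 0.003179 mol; n(NaOH) added = 0.2765 x 0.01458 = 0.004031 mol.
Base is in excess by 0.004031 - 0.003179 = 0.0008521 mol in a total volume of 0.03450 L.
[OH^-] = 0.0008521/0.03450 = 0.02470 M, so pOH = 1.61 and pH = 14.00 - 1.61 = 12.39.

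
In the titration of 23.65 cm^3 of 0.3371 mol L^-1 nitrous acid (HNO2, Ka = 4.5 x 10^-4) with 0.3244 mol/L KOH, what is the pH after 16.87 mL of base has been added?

3.69

Initial n(HNO2) = 0.3371 x 0.02365 = 0.007972 mol.
n(KOH) added = 0.3244 x 0.01687 = 0.005473 mol, converting that many moles of HNO2 to NO2-.
Remaining n(HNO2) = 0.002500 mol; n(NO2-) = 0.005473 mol.
By Henderson-Hasselbalch, pH = pKa + log([A^-]/[HA]) = 3.35 + log(0.005473/0.002500) = 3.35 + (+0.34) = 3.69.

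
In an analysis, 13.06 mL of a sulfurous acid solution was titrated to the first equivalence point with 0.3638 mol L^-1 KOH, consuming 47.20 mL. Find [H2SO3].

n(KOH) = 0.3638 x 0.04720 = 0.01717 mol.
At the first equivalence point, 1 mol OH^- react per mol H2SO3, so n(H2SO3) = 0.01717 / 1 = 0.01717 mol.
[H2SO3] = 0.01717 / 0.01306 L = 1.31 M.

1.31 M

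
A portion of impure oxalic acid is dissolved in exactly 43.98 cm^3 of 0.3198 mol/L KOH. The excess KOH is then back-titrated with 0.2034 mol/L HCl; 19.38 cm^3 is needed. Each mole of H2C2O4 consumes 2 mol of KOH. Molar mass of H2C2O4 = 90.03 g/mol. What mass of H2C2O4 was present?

0.456 g

Total n(KOH) added = 0.3198 x 0.04398 = 0.01406 mol.
n(HCl) used = 0.2034 x 0.01938 = 0.003942 mol, which equals the excess n(KOH).
So n(KOH) consumed by the sample = 0.01406 - 0.003942 = 0.01012 mol.
n(H2C2O4) = 0.01012 / 2 = 0.005061 mol.
mass = 0.005061 mol x 90.03 g/mol = 0.456 g.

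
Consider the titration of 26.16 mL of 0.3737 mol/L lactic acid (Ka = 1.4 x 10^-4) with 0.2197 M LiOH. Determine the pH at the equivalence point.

n(HC3H5O3) = 0.3737 x 0.02616 = 0.009776 mol; V(LiOH) at equivalence = 0.009776/0.2197 = 0.04450 L.
At equivalence all the acid is converted to C3H5O3-; total volume = 0.02616 + 0.04450 = 0.07066 L, so [C3H5O3-] = 0.009776/0.07066 = 0.1384 M.
Kb = Kw/Ka = 1.0e-14 / 1.4 x 10^-4 = 7.14e-11.
[OH^-] = sqrt(Kb x [C3H5O3-]) = sqrt(7.14e-11 x 0.1384) = 3.14e-6 M.
pOH = 5.50, so pH = 14.00 - 5.50 = 8.50.

8.50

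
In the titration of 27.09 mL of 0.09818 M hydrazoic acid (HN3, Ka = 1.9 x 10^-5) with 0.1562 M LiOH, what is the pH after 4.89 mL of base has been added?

Initial n(HN3) = 0.09818 x 0.02709 = 0.002660 mol.
n(LiOH) added = 0.1562 x 0.004890 = 0.0007638 mol, converting that many moles of HN3 to N3-.
Remaining n(HN3) = 0.001896 mol; n(N3-) = 0.0007638 mol.
By Henderson-Hasselbalch, pH = pKa + log([A^-]/[HA]) = 4.72 + log(0.0007638/0.001896) = 4.72 + (-0.39) = 4.33.

4.33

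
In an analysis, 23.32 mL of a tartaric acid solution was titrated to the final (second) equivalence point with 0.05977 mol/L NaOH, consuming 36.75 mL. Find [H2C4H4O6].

n(NaOH) = 0.05977 x 0.03675 = 0.002197 mol.
At the final (second) equivalence point, 2 mol OH^- react per mol H2C4H4O6, so n(H2C4H4O6) = 0.002197 / 2 = 0.001098 mol.
[H2C4H4O6] = 0.001098 / 0.02332 L = 0.0471 M.

0.0471 M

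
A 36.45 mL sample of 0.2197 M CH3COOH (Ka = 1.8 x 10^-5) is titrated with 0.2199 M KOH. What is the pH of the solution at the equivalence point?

n(CH3COOH) = 0.2197 x 0.03645 = 0.008008 mol; V(KOH) at equivalence = 0.008008/0.2199 = 0.03642 L.
At equivalence all the acid is converted to CH3COO-; total volume = 0.03645 + 0.03642 = 0.07287 L, so [CH3COO-] = 0.008008/0.07287 = 0.1099 M.
Kb = Kw/Ka = 1.0e-14 / 1.8 x 10^-5 = 5.56e-10.
[OH^-] = sqrt(Kb x [CH3COO-]) = sqrt(5.56e-10 x 0.1099) = 7.81e-6 M.
pOH = 5.11, so pH = 14.00 - 5.11 = 8.89.

8.89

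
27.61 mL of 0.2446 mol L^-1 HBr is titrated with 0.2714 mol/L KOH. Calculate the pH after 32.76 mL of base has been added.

n(acid) = 0.2446 x 0.02761 = 0.006753 mol; n(KOH) added = 0.2714 x 0.03276 = 0.008891 mol.
Base is in excess by 0.008891 - 0.006753 = 0.002138 mol in a total volume of 0.06037 L.
[OH^-] = 0.002138/0.06037 = 0.03541 M, so pOH = 1.45 and pH = 14.00 - 1.45 = 12.55.

12.55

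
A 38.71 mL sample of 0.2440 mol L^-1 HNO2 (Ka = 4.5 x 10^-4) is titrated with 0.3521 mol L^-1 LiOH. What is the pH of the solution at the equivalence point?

n(HNO2) = 0.2440 x 0.03871 = 0.009445 mol; V(LiOH) at equivalence = 0.009445/0.3521 = 0.02683 L.
At equivalence all the acid is converted to NO2-; total volume = 0.03871 + 0.02683 = 0.06554 L, so [NO2-] = 0.009445/0.06554 = 0.1441 M.
Kb = Kw/Ka = 1.0e-14 / 4.5 x 10^-4 = 2.22e-11.
[OH^-] = sqrt(Kb x [NO2-]) = sqrt(2.22e-11 x 0.1441) = 1.79e-6 M.
pOH = 5.75, so pH = 14.00 - 5.75 = 8.25.

8.25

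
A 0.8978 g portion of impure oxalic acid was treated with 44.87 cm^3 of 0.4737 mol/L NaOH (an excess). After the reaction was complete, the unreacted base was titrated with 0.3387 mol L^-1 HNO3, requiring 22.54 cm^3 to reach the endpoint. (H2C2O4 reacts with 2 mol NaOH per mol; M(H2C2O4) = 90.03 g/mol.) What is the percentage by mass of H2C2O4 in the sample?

68.3%

Total n(NaOH) added = 0.4737 x 0.04487 = 0.02125 mol.
n(HNO3) used = 0.3387 x 0.02254 = 0.007634 mol, which equals the excess n(NaOH).
So n(NaOH) consumed by the sample = 0.02125 - 0.007634 = 0.01362 mol.
n(H2C2O4) = 0.01362 / 2 = 0.006810 mol.
mass H2C2O4 = 0.006810 x 90.03 = 0.6131 g, so %H2C2O4 = 0.6131/0.8978 x 100 = 68.3%.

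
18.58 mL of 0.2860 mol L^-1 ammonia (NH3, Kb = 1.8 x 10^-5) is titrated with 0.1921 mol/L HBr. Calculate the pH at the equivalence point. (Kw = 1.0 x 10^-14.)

n(NH3) = 0.2860 x 0.01858 = 0.005314 mol; V(HBr) at equivalence = 0.005314/0.1921 = 0.02766 L.
At equivalence the base is fully converted to NH4+; total volume = 0.04624 L, so [NH4+] = 0.005314/0.04624 = 0.1149 M.
Ka(NH4+) = Kw/Kb = 1.0e-14 / 1.8 x 10^-5 = 5.56e-10.
[H^+] = sqrt(Ka x [NH4+]) = sqrt(5.56e-10 x 0.1149) = 7.99e-6 M.
pH = -log(7.99e-6) = 5.10.

5.10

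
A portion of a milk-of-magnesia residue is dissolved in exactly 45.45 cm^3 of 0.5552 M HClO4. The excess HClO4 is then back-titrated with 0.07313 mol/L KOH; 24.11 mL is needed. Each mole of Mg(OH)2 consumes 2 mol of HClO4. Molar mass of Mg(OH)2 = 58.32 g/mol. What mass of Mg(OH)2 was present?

Total n(HClO4) added = 0.5552 x 0.04545 = 0.02523 mol.
n(KOH) used = 0.07313 x 0.02411 = 0.001763 mol, which equals the excess n(HClO4).
So n(HClO4) consumed by the sample = 0.02523 - 0.001763 = 0.02347 mol.
n(Mg(OH)2) = 0.02347 / 2 = 0.01174 mol.
mass = 0.01174 mol x 58.32 g/mol = 0.684 g.

0.684 g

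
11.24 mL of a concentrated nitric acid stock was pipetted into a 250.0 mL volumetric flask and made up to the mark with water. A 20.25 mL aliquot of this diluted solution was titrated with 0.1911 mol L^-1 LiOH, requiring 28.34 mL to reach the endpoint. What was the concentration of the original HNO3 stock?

5.95 M

n(LiOH) = 0.1911 x 0.02834 = 0.005416 mol.
n(HNO3) in the aliquot = 0.005416 mol.
[diluted HNO3] = 0.005416 / 0.02025 = 0.2674 M.
Dilution factor = 250.0/11.24 = 22.24, so [stock] = 0.2674 x 22.24 = 5.95 M.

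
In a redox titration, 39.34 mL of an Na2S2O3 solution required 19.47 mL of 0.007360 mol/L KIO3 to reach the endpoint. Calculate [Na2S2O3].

n(KIO3) = 0.007360 x 0.01947 = 0.0001433 mol.
From the balanced equation, 1 mol KIO3 reacts with 6 mol Na2S2O3, so n(Na2S2O3) = 0.0001433 x 6/1 = 0.0008598 mol.
[Na2S2O3] = 0.0008598 / 0.03934 L = 0.0219 M.

0.0219 M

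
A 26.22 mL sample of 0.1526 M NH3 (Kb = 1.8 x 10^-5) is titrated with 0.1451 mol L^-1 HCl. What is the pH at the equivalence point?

n(NH3) = 0.1526 x 0.02622 = 0.004001 mol; V(HCl) at equivalence = 0.004001/0.1451 = 0.02758 L.
At equivalence the base is fully converted to NH4+; total volume = 0.05380 L, so [NH4+] = 0.004001/0.05380 = 0.07438 M.
Ka(NH4+) = Kw/Kb = 1.0e-14 / 1.8 x 10^-5 = 5.56e-10.
[H^+] = sqrt(Ka x [NH4+]) = sqrt(5.56e-10 x 0.07438) = 6.43e-6 M.
pH = -log(6.43e-6) = 5.19.

5.19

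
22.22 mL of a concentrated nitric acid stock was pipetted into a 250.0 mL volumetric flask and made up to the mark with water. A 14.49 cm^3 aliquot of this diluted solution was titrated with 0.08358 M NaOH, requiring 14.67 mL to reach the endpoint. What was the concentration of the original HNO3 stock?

n(NaOH) = 0.08358 x 0.01467 = 0.001226 mol.
n(HNO3) in the aliquot = 0.001226 mol.
[diluted HNO3] = 0.001226 / 0.01449 = 0.08462 M.
Dilution factor = 250.0/22.22 = 11.25, so [stock] = 0.08462 x 11.25 = 0.952 M.

0.952 M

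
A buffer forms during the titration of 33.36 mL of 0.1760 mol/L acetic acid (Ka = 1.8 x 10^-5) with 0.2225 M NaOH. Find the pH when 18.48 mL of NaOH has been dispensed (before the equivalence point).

Initial n(CH3COOH) = 0.1760 x 0.03336 = 0.005871 mol.
n(NaOH) added = 0.2225 x 0.01848 = 0.004112 mol, converting that many moles of CH3COOH to CH3COO-.
Remaining n(CH3COOH) = 0.001760 mol; n(CH3COO-) = 0.004112 mol.
By Henderson-Hasselbalch, pH = pKa + log([A^-]/[HA]) = 4.74 + log(0.004112/0.001760) = 4.74 + (+0.37) = 5.11.

5.11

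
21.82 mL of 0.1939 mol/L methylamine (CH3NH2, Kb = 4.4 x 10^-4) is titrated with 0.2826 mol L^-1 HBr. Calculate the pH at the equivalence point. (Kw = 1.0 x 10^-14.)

n(CH3NH2) = 0.1939 x 0.02182 = 0.004231 mol; V(HBr) at equivalence = 0.004231/0.2826 = 0.01497 L.
At equivalence the base is fully converted to CH3NH3+; total volume = 0.03679 L, so [CH3NH3+] = 0.004231/0.03679 = 0.1150 M.
Ka(CH3NH3+) = Kw/Kb = 1.0e-14 / 4.4 x 10^-4 = 2.27e-11.
[H^+] = sqrt(Ka x [CH3NH3+]) = sqrt(2.27e-11 x 0.1150) = 1.62e-6 M.
pH = -log(1.62e-6) = 5.79.

5.79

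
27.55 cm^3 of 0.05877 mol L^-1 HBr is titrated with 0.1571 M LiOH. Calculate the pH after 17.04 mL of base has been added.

12.38

n(acid) = 0.05877 x 0.02755 = 0.001619 mol; n(LiOH) added = 0.1571 x 0.01704 = 0.002677 mol.
Base is in excess by 0.002677 - 0.001619 = 0.001058 mol in a total volume of 0.04459 L.
[OH^-] = 0.001058/0.04459 = 0.02372 M, so pOH = 1.62 and pH = 14.00 - 1.62 = 12.38.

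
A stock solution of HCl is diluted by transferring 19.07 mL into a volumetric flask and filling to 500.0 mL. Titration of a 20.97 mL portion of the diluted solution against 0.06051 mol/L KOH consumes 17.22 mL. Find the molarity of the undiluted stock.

1.30 M

n(KOH) = 0.06051 x 0.01722 = 0.001042 mol.
n(HCl) in the aliquot = 0.001042 mol.
[diluted HCl] = 0.001042 / 0.02097 = 0.04969 M.
Dilution factor = 500.0/19.07 = 26.22, so [stock] = 0.04969 x 26.22 = 1.30 M.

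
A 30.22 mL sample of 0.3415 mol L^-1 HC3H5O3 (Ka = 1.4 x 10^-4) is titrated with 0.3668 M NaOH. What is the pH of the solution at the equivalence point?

8.55

n(HC3H5O3) = 0.3415 x 0.03022 = 0.01032 mol; V(NaOH) at equivalence = 0.01032/0.3668 = 0.02814 L.
At equivalence all the acid is converted to C3H5O3-; total volume = 0.03022 + 0.02814 = 0.05836 L, so [C3H5O3-] = 0.01032/0.05836 = 0.1768 M.
Kb = Kw/Ka = 1.0e-14 / 1.4 x 10^-4 = 7.14e-11.
[OH^-] = sqrt(Kb x [C3H5O3-]) = sqrt(7.14e-11 x 0.1768) = 3.55e-6 M.
pOH = 5.45, so pH = 14.00 - 5.45 = 8.55.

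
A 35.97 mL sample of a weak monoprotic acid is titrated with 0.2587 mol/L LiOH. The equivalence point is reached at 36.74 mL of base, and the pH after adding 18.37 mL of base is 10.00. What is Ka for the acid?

18.37 mL is half of the equivalence volume, so this is the half-equivalence point where [HA] = [A^-].
At half-equivalence pH = pKa, so pKa = 10.00.
Ka = 10^(-10.00) = 1.0 x 10^-10.

1.0 x 10^-10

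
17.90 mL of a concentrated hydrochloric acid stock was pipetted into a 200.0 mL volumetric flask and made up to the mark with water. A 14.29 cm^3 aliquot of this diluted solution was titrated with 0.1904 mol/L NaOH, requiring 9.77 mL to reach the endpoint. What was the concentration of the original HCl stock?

n(NaOH) = 0.1904 x 0.009770 = 0.001860 mol.
n(HCl) in the aliquot = 0.001860 mol.
[diluted HCl] = 0.001860 / 0.01429 = 0.1302 M.
Dilution factor = 200.0/17.90 = 11.17, so [stock] = 0.1302 x 11.17 = 1.45 M.

1.45 M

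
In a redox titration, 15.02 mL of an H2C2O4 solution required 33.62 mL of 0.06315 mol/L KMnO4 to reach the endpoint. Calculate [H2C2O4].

n(KMnO4) = 0.06315 x 0.03362 = 0.002123 mol.
From the balanced equation, 2 mol KMnO4 reacts with 5 mol H2C2O4, so n(H2C2O4) = 0.002123 x 5/2 = 0.005308 mol.
[H2C2O4] = 0.005308 / 0.01502 L = 0.353 M.

0.353 M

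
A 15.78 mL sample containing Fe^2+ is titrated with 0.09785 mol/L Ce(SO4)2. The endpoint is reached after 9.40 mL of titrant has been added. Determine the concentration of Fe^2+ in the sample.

n(Ce(SO4)2) = 0.09785 x 0.009400 = 0.0009198 mol.
From the balanced equation, 1 mol Ce(SO4)2 reacts with 1 mol Fe^2+, so n(Fe^2+) = 0.0009198 x 1/1 = 0.0009198 mol.
[Fe^2+] = 0.0009198 / 0.01578 L = 0.0583 M.

0.0583 M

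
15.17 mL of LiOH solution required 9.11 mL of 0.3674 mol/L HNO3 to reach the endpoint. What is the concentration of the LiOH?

0.221 M

n(HNO3) delivered = 0.3674 x 0.009110 = 0.003347 mol.
For a 1:1 reaction, n(LiOH) = 0.003347 mol.
[LiOH] = 0.003347 mol / 0.01517 L = 0.221 M.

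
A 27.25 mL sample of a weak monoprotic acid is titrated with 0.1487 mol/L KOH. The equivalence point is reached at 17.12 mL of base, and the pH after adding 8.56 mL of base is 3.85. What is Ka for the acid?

8.56 mL is half of the equivalence volume, so this is the half-equivalence point where [HA] = [A^-].
At half-equivalence pH = pKa, so pKa = 3.85.
Ka = 10^(-3.85) = 1.4 x 10^-4.

1.4 x 10^-4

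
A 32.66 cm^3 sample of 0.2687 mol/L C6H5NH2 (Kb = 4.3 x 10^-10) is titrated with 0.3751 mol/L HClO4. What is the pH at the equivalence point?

2.72

n(C6H5NH2) = 0.2687 x 0.03266 = 0.008776 mol; V(HClO4) at equivalence = 0.008776/0.3751 = 0.02340 L.
At equivalence the base is fully converted to C6H5NH3+; total volume = 0.05606 L, so [C6H5NH3+] = 0.008776/0.05606 = 0.1566 M.
Ka(C6H5NH3+) = Kw/Kb = 1.0e-14 / 4.3 x 10^-10 = 2.33e-5.
[H^+] = sqrt(Ka x [C6H5NH3+]) = sqrt(2.33e-5 x 0.1566) = 0.00191 M.
pH = -log(0.00191) = 2.72.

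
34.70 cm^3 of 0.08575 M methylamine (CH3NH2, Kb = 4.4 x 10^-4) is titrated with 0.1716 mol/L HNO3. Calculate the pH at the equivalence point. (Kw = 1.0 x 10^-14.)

5.94

n(CH3NH2) = 0.08575 x 0.03470 = 0.002976 mol; V(HNO3) at equivalence = 0.002976/0.1716 = 0.01734 L.
At equivalence the base is fully converted to CH3NH3+; total volume = 0.05204 L, so [CH3NH3+] = 0.002976/0.05204 = 0.05718 M.
Ka(CH3NH3+) = Kw/Kb = 1.0e-14 / 4.4 x 10^-4 = 2.27e-11.
[H^+] = sqrt(Ka x [CH3NH3+]) = sqrt(2.27e-11 x 0.05718) = 1.14e-6 M.
pH = -log(1.14e-6) = 5.94.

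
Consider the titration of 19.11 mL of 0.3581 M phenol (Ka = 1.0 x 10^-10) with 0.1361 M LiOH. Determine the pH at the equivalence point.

11.50

n(C6H5OH) = 0.3581 x 0.01911 = 0.006843 mol; V(LiOH) at equivalence = 0.006843/0.1361 = 0.05028 L.
At equivalence all the acid is converted to C6H5O-; total volume = 0.01911 + 0.05028 = 0.06939 L, so [C6H5O-] = 0.006843/0.06939 = 0.09862 M.
Kb = Kw/Ka = 1.0e-14 / 1.0 x 10^-10 = 0.000100.
[OH^-] = sqrt(Kb x [C6H5O-]) = sqrt(0.000100 x 0.09862) = 0.00314 M.
pOH = 2.50, so pH = 14.00 - 2.50 = 11.50.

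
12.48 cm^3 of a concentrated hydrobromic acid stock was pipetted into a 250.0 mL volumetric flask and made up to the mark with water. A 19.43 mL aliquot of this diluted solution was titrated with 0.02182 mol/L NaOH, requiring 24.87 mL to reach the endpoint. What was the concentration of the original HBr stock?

n(NaOH) = 0.02182 x 0.02487 = 0.0005427 mol.
n(HBr) in the aliquot = 0.0005427 mol.
[diluted HBr] = 0.0005427 / 0.01943 = 0.02793 M.
Dilution factor = 250.0/12.48 = 20.03, so [stock] = 0.02793 x 20.03 = 0.559 M.

0.559 M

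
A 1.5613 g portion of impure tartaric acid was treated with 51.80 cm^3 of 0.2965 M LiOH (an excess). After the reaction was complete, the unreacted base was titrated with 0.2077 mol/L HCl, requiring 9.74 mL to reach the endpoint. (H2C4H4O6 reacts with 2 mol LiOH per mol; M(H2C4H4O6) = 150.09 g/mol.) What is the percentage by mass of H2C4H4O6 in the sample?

Total n(LiOH) added = 0.2965 x 0.05180 = 0.01536 mol.
n(HCl) used = 0.2077 x 0.009740 = 0.002023 mol, which equals the excess n(LiOH).
So n(LiOH) consumed by the sample = 0.01536 - 0.002023 = 0.01334 mol.
n(H2C4H4O6) = 0.01334 / 2 = 0.006668 mol.
mass H2C4H4O6 = 0.006668 x 150.09 = 1.001 g, so %H2C4H4O6 = 1.001/1.5613 x 100 = 64.1%.

64.1%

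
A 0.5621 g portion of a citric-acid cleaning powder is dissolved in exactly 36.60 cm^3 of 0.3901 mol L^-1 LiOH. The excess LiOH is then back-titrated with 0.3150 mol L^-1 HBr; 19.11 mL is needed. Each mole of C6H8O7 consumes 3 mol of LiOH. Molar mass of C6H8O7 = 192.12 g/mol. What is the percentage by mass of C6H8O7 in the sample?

94.1%

Total n(LiOH) added = 0.3901 x 0.03660 = 0.01428 mol.
n(HBr) used = 0.3150 x 0.01911 = 0.006020 mol, which equals the excess n(LiOH).
So n(LiOH) consumed by the sample = 0.01428 - 0.006020 = 0.008258 mol.
n(C6H8O7) = 0.008258 / 3 = 0.002753 mol.
mass C6H8O7 = 0.002753 x 192.12 = 0.5288 g, so %C6H8O7 = 0.5288/0.5621 x 100 = 94.1%.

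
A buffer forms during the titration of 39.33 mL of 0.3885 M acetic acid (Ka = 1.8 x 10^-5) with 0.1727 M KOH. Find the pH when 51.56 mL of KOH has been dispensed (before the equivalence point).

4.89

Initial n(CH3COOH) = 0.3885 x 0.03933 = 0.01528 mol.
n(KOH) added = 0.1727 x 0.05156 = 0.008904 mol, converting that many moles of CH3COOH to CH3COO-.
Remaining n(CH3COOH) = 0.006375 mol; n(CH3COO-) = 0.008904 mol.
By Henderson-Hasselbalch, pH = pKa + log([A^-]/[HA]) = 4.74 + log(0.008904/0.006375) = 4.74 + (+0.15) = 4.89.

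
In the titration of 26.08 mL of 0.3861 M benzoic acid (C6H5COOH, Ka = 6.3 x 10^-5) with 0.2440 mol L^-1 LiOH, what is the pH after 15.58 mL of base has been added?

3.98

Initial n(C6H5COOH) = 0.3861 x 0.02608 = 0.01007 mol.
n(LiOH) added = 0.2440 x 0.01558 = 0.003802 mol, converting that many moles of C6H5COOH to C6H5COO-.
Remaining n(C6H5COOH) = 0.006268 mol; n(C6H5COO-) = 0.003802 mol.
By Henderson-Hasselbalch, pH = pKa + log([A^-]/[HA]) = 4.20 + log(0.003802/0.006268) = 4.20 + (-0.22) = 3.98.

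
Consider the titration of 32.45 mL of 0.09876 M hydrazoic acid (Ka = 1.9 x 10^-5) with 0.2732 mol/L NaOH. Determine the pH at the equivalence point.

8.79

n(HN3) = 0.09876 x 0.03245 = 0.003205 mol; V(NaOH) at equivalence = 0.003205/0.2732 = 0.01173 L.
At equivalence all the acid is converted to N3-; total volume = 0.03245 + 0.01173 = 0.04418 L, so [N3-] = 0.003205/0.04418 = 0.07254 M.
Kb = Kw/Ka = 1.0e-14 / 1.9 x 10^-5 = 5.26e-10.
[OH^-] = sqrt(Kb x [N3-]) = sqrt(5.26e-10 x 0.07254) = 6.18e-6 M.
pOH = 5.21, so pH = 14.00 - 5.21 = 8.79.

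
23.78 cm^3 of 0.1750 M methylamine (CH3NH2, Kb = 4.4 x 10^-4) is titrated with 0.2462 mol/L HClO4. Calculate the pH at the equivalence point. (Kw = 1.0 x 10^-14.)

n(CH3NH2) = 0.1750 x 0.02378 = 0.004162 mol; V(HClO4) at equivalence = 0.004162/0.2462 = 0.01690 L.
At equivalence the base is fully converted to CH3NH3+; total volume = 0.04068 L, so [CH3NH3+] = 0.004162/0.04068 = 0.1023 M.
Ka(CH3NH3+) = Kw/Kb = 1.0e-14 / 4.4 x 10^-4 = 2.27e-11.
[H^+] = sqrt(Ka x [CH3NH3+]) = sqrt(2.27e-11 x 0.1023) = 1.52e-6 M.
pH = -log(1.52e-6) = 5.82.

5.82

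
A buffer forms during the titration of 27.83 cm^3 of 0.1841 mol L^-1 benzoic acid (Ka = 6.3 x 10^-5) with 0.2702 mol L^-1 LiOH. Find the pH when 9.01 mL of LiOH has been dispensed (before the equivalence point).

4.16

Initial n(C6H5COOH) = 0.1841 x 0.02783 = 0.005124 mol.
n(LiOH) added = 0.2702 x 0.009010 = 0.002435 mol, converting that many moles of C6H5COOH to C6H5COO-.
Remaining n(C6H5COOH) = 0.002689 mol; n(C6H5COO-) = 0.002435 mol.
By Henderson-Hasselbalch, pH = pKa + log([A^-]/[HA]) = 4.20 + log(0.002435/0.002689) = 4.20 + (-0.04) = 4.16.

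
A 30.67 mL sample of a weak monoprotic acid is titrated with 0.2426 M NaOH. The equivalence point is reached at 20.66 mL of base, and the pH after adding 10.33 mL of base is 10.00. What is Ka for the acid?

10.33 mL is half of the equivalence volume, so this is the half-equivalence point where [HA] = [A^-].
At half-equivalence pH = pKa, so pKa = 10.00.
Ka = 10^(-10.00) = 1.0 x 10^-10.

1.0 x 10^-10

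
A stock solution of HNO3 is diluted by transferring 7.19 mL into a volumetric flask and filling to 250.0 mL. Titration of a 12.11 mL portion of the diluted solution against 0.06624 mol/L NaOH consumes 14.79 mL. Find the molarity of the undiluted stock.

n(NaOH) = 0.06624 x 0.01479 = 0.0009797 mol.
n(HNO3) in the aliquot = 0.0009797 mol.
[diluted HNO3] = 0.0009797 / 0.01211 = 0.08090 M.
Dilution factor = 250.0/7.190 = 34.77, so [stock] = 0.08090 x 34.77 = 2.81 M.

2.81 M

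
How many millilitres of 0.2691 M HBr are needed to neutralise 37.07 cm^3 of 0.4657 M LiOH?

64.2 mL

n(LiOH) = 0.4657 mol/L x 0.03707 L = 0.01726 mol.
At equivalence n(HBr) = n(LiOH) = 0.01726 mol.
V(HBr) = 0.01726 / 0.2691 = 0.06415 L = 64.2 mL.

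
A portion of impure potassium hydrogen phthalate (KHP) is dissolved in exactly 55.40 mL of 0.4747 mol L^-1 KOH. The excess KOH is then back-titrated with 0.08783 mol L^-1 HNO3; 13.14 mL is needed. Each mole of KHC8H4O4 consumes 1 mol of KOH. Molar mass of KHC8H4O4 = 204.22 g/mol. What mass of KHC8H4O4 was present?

5.13 g

Total n(KOH) added = 0.4747 x 0.05540 = 0.02630 mol.
n(HNO3) used = 0.08783 x 0.01314 = 0.001154 mol, which equals the excess n(KOH).
So n(KOH) consumed by the sample = 0.02630 - 0.001154 = 0.02514 mol.
n(KHC8H4O4) = 0.02514 / 1 = 0.02514 mol.
mass = 0.02514 mol x 204.22 g/mol = 5.13 g.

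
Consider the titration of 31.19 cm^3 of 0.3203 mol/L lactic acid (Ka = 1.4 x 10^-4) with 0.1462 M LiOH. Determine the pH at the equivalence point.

n(HC3H5O3) = 0.3203 x 0.03119 = 0.009990 mol; V(LiOH) at equivalence = 0.009990/0.1462 = 0.06833 L.
At equivalence all the acid is converted to C3H5O3-; total volume = 0.03119 + 0.06833 = 0.09952 L, so [C3H5O3-] = 0.009990/0.09952 = 0.1004 M.
Kb = Kw/Ka = 1.0e-14 / 1.4 x 10^-4 = 7.14e-11.
[OH^-] = sqrt(Kb x [C3H5O3-]) = sqrt(7.14e-11 x 0.1004) = 2.68e-6 M.
pOH = 5.57, so pH = 14.00 - 5.57 = 8.43.

8.43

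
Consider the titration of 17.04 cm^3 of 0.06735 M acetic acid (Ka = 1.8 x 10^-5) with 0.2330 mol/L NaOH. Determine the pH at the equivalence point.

n(CH3COOH) = 0.06735 x 0.01704 = 0.001148 mol; V(NaOH) at equivalence = 0.001148/0.2330 = 0.004926 L.
At equivalence all the acid is converted to CH3COO-; total volume = 0.01704 + 0.004926 = 0.02197 L, so [CH3COO-] = 0.001148/0.02197 = 0.05225 M.
Kb = Kw/Ka = 1.0e-14 / 1.8 x 10^-5 = 5.56e-10.
[OH^-] = sqrt(Kb x [CH3COO-]) = sqrt(5.56e-10 x 0.05225) = 5.39e-6 M.
pOH = 5.27, so pH = 14.00 - 5.27 = 8.73.

8.73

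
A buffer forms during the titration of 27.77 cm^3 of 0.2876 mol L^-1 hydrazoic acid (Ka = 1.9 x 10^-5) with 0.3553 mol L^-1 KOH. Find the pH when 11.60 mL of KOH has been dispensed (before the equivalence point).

Initial n(HN3) = 0.2876 x 0.02777 = 0.007987 mol.
n(KOH) added = 0.3553 x 0.01160 = 0.004121 mol, converting that many moles of HN3 to N3-.
Remaining n(HN3) = 0.003865 mol; n(N3-) = 0.004121 mol.
By Henderson-Hasselbalch, pH = pKa + log([A^-]/[HA]) = 4.72 + log(0.004121/0.003865) = 4.72 + (+0.03) = 4.75.

4.75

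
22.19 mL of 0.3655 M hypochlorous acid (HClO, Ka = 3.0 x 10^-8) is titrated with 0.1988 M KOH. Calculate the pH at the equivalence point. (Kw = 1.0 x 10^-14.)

n(HClO) = 0.3655 x 0.02219 = 0.008110 mol; V(KOH) at equivalence = 0.008110/0.1988 = 0.04080 L.
At equivalence all the acid is converted to ClO-; total volume = 0.02219 + 0.04080 = 0.06299 L, so [ClO-] = 0.008110/0.06299 = 0.1288 M.
Kb = Kw/Ka = 1.0e-14 / 3.0 x 10^-8 = 3.33e-7.
[OH^-] = sqrt(Kb x [ClO-]) = sqrt(3.33e-7 x 0.1288) = 0.000207 M.
pOH = 3.68, so pH = 14.00 - 3.68 = 10.32.

10.32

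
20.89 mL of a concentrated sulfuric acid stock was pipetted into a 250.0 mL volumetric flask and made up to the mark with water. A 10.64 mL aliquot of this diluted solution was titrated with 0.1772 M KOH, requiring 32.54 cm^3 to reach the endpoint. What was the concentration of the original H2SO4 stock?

n(KOH) = 0.1772 x 0.03254 = 0.005766 mol.
n(H2SO4) in the aliquot = 0.005766 x 1/2 = 0.002883 mol.
[diluted H2SO4] = 0.002883 / 0.01064 = 0.2710 M.
Dilution factor = 250.0/20.89 = 11.97, so [stock] = 0.2710 x 11.97 = 3.24 M.

3.24 M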